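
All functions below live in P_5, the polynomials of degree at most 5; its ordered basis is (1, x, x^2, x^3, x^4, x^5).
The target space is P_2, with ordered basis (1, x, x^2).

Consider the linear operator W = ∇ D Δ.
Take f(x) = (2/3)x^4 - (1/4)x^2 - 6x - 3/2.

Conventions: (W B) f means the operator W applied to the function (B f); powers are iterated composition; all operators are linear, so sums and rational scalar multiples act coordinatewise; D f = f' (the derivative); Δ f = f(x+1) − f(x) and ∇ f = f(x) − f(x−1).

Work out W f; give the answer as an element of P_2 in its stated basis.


g(x) = 16x

Δ f = (8/3)x^3 + 4x^2 + (13/6)x - 67/12
D Δ f = 8x^2 + 8x + 13/6
∇ D Δ f = 16x


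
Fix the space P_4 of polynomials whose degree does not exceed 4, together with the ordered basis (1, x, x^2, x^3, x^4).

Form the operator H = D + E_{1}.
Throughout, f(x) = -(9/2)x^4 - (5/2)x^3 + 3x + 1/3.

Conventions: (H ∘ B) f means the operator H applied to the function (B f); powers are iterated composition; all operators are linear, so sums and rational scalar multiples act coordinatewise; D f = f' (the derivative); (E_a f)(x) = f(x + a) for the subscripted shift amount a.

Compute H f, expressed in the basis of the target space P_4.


D f = -18x^3 - (15/2)x^2 + 3
E_{1} f = -(9/2)x^4 - (41/2)x^3 - (69/2)x^2 - (45/2)x - 11/3
(D + E_{1}) f = -(9/2)x^4 - (77/2)x^3 - 42x^2 - (45/2)x - 2/3

the result is g(x) = -(9/2)x^4 - (77/2)x^3 - 42x^2 - (45/2)x - 2/3


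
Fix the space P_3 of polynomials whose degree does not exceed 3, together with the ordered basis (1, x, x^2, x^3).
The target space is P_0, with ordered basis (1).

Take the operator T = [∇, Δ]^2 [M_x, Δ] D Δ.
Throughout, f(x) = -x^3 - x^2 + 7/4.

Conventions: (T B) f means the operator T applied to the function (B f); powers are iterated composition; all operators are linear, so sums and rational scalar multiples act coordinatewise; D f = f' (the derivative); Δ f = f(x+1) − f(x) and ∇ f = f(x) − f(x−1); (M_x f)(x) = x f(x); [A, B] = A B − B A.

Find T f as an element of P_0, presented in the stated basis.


g(x) = 0

Δ f = -3x^2 - 5x - 2
D Δ f = -6x - 5
Δ (D Δ) f = -6
M_x Δ (D Δ) f = -6x
M_x (D Δ) f = -6x^2 - 5x
Δ M_x (D Δ) f = -12x - 11
[M_x, Δ] (D Δ) f = 6x + 11
Δ ([M_x, Δ] D Δ) f = 6
∇ Δ ([M_x, Δ] D Δ) f = 0
∇ ([M_x, Δ] D Δ) f = 6
Δ ∇ ([M_x, Δ] D Δ) f = 0
[∇, Δ] ([M_x, Δ] D Δ) f = 0
Δ [∇, Δ] ([M_x, Δ] D Δ) f = 0
∇ Δ [∇, Δ] ([M_x, Δ] D Δ) f = 0
∇ [∇, Δ] ([M_x, Δ] D Δ) f = 0
Δ ∇ [∇, Δ] ([M_x, Δ] D Δ) f = 0
[∇, Δ] [∇, Δ] ([M_x, Δ] D Δ) f = 0


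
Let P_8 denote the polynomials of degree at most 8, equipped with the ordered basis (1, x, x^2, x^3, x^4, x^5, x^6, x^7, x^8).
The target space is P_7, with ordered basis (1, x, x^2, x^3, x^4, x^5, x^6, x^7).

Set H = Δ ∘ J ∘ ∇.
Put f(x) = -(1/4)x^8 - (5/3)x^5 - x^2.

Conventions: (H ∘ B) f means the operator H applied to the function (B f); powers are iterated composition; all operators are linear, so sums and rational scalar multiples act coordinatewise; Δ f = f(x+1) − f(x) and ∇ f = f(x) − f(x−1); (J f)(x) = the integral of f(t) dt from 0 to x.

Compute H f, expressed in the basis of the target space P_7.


the result is g(x) = -2x^7 - 7x^5 - (25/3)x^4 - (14/3)x^3 - (25/3)x^2 - (5/2)x - 5/9

∇ f = -2x^7 + 7x^6 - 14x^5 + (55/6)x^4 + (8/3)x^3 - (29/3)x^2 + (13/3)x - 5/12
J ∇ f = -(1/4)x^8 + x^7 - (7/3)x^6 + (11/6)x^5 + (2/3)x^4 - (29/9)x^3 + (13/6)x^2 - (5/12)x
Δ J ∇ f = -2x^7 - 7x^5 - (25/3)x^4 - (14/3)x^3 - (25/3)x^2 - (5/2)x - 5/9


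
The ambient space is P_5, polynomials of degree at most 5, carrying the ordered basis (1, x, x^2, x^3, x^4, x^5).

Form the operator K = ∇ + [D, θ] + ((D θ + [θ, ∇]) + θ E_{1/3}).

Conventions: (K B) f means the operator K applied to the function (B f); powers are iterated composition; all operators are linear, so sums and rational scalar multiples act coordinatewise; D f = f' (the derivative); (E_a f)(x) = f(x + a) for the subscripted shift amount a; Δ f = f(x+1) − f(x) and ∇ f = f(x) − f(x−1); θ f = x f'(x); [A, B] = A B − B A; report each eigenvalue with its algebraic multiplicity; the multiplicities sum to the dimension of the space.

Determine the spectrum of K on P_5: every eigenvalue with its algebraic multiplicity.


λ = 0 (multiplicity 1), λ = 1 (multiplicity 1), λ = 2 (multiplicity 1), λ = 3 (multiplicity 1), λ = 4 (multiplicity 1), λ = 5 (multiplicity 1)

image of 1: 0
image of x: x + 2
image of x^2: 2x^2 + (20/3)x + 1
image of x^3: 3x^3 + 14x^2 + (10/3)x - 2
image of x^4: 4x^4 + 24x^3 + (22/3)x^2 - (212/27)x + 3
image of x^5: 5x^5 + (110/3)x^4 + (40/3)x^3 - (520/27)x^2 + (1220/81)x - 4
the matrix is upper triangular; its diagonal is (0, 1, 2, 3, 4, 5)
for a triangular matrix the eigenvalues are the diagonal entries, with algebraic multiplicity their repetition count


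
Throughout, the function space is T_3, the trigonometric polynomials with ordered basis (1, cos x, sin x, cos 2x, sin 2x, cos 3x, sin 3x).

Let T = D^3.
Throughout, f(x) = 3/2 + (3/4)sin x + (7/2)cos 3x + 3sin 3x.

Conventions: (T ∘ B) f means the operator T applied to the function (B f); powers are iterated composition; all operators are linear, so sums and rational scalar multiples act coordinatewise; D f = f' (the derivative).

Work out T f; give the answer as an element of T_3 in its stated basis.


D f = (3/4)cos x + 9cos 3x - (21/2)sin 3x
D D f = -(3/4)sin x - (63/2)cos 3x - 27sin 3x
D D D f = -(3/4)cos x - 81cos 3x + (189/2)sin 3x

the image equals g(x) = -(3/4)cos x - 81cos 3x + (189/2)sin 3x


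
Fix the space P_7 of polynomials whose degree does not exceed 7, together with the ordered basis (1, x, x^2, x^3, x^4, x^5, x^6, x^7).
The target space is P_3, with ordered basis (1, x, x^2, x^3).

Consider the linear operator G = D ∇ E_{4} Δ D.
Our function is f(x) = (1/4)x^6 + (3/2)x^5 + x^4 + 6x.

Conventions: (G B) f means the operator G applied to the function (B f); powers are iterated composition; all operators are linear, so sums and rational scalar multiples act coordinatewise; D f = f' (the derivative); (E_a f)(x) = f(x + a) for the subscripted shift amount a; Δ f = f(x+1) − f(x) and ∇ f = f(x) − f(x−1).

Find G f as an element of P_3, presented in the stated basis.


g(x) = 90x^2 + 900x + 2199

D f = (3/2)x^5 + (15/2)x^4 + 4x^3 + 6
Δ D f = (15/2)x^4 + 45x^3 + 72x^2 + (99/2)x + 13
E_{4} Δ D f = (15/2)x^4 + 165x^3 + 1332x^2 + (9411/2)x + 6163
∇ E_{4} Δ D f = 30x^3 + 450x^2 + 2199x + 3531
D (∇ E_{4} Δ) D f = 90x^2 + 900x + 2199


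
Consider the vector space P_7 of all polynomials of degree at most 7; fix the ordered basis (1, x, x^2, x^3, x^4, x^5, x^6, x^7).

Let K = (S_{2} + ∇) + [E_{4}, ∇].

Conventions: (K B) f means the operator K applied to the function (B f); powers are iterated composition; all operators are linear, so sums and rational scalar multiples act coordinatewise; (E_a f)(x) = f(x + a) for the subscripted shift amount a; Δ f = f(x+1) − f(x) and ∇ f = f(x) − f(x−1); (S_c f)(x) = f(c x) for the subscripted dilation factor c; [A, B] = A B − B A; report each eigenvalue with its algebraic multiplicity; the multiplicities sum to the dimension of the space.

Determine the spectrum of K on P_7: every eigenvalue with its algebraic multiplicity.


image of 1: 1
image of x: 2x + 1
image of x^2: 4x^2 + 2x - 1
image of x^3: 8x^3 + 3x^2 - 3x + 1
image of x^4: 16x^4 + 4x^3 - 6x^2 + 4x - 1
image of x^5: 32x^5 + 5x^4 - 10x^3 + 10x^2 - 5x + 1
image of x^6: 64x^6 + 6x^5 - 15x^4 + 20x^3 - 15x^2 + 6x - 1
image of x^7: 128x^7 + 7x^6 - 21x^5 + 35x^4 - 35x^3 + 21x^2 - 7x + 1
the matrix is upper triangular; its diagonal is (1, 2, 4, 8, 16, 32, 64, 128)
for a triangular matrix the eigenvalues are the diagonal entries, with algebraic multiplicity their repetition count

λ = 1 (multiplicity 1), λ = 2 (multiplicity 1), λ = 4 (multiplicity 1), λ = 8 (multiplicity 1), λ = 16 (multiplicity 1), λ = 32 (multiplicity 1), λ = 64 (multiplicity 1), λ = 128 (multiplicity 1)


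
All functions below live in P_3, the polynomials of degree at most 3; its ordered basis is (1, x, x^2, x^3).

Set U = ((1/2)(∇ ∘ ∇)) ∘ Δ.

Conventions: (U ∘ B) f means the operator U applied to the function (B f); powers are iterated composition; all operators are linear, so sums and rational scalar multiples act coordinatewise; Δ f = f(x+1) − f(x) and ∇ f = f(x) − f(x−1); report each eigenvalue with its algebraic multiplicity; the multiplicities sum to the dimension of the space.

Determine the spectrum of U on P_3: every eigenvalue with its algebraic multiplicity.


image of 1: 0
image of x: 0
image of x^2: 0
image of x^3: 3
the matrix is upper triangular; its diagonal is (0, 0, 0, 0)
for a triangular matrix the eigenvalues are the diagonal entries, with algebraic multiplicity their repetition count

λ = 0 (multiplicity 4)


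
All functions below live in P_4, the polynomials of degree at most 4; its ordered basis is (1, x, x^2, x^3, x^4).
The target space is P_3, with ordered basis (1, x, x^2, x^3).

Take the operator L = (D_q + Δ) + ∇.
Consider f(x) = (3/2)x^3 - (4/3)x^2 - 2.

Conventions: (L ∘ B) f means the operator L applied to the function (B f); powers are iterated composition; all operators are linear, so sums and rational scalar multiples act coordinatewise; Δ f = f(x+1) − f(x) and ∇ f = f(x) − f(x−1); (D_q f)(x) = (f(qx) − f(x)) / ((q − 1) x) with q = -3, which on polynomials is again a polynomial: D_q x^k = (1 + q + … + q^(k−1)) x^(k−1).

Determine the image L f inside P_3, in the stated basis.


g(x) = (39/2)x^2 - (8/3)x + 3

D_q f = (21/2)x^2 + (8/3)x
Δ f = (9/2)x^2 + (11/6)x + 1/6
(D_q + Δ) f = 15x^2 + (9/2)x + 1/6
∇ f = (9/2)x^2 - (43/6)x + 17/6
((D_q + Δ) + ∇) f = (39/2)x^2 - (8/3)x + 3


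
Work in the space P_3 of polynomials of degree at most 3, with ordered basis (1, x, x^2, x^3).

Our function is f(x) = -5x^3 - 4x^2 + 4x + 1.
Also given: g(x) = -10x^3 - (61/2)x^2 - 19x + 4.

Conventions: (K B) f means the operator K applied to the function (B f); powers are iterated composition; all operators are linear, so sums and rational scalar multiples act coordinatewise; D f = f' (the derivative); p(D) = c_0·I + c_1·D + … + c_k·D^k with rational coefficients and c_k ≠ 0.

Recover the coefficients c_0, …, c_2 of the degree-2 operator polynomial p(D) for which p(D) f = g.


D^0 f = -5x^3 - 4x^2 + 4x + 1
D^1 f = -15x^2 - 8x + 4
D^2 f = -30x - 8
matching coefficients of g against c_0 f + c_1 Df + … from the top degree down determines the c_i
solution: c_0 = 2, c_1 = 3/2, c_2 = 1/2

c_0 = 2, c_1 = 3/2, c_2 = 1/2


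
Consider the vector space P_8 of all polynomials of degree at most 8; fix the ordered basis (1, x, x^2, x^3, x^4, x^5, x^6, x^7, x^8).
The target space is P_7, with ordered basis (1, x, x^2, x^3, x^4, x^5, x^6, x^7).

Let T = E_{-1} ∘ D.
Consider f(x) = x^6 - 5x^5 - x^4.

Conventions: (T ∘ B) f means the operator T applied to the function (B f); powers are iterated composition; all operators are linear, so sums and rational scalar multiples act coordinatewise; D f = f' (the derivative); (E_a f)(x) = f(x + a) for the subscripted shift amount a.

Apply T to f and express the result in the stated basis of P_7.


D f = 6x^5 - 25x^4 - 4x^3
E_{-1} D f = 6x^5 - 55x^4 + 156x^3 - 198x^2 + 118x - 27

the image equals g(x) = 6x^5 - 55x^4 + 156x^3 - 198x^2 + 118x - 27


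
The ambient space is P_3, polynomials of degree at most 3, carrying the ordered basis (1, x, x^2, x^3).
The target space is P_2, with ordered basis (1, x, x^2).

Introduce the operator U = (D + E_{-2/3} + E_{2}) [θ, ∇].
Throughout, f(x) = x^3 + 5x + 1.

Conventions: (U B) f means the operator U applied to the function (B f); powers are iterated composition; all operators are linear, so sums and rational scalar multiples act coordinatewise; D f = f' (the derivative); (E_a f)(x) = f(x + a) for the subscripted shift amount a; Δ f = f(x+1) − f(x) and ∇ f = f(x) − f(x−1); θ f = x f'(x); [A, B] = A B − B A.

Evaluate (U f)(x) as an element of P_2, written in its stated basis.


g(x) = -6x^2 - 2x - 46/3

∇ f = 3x^2 - 3x + 6
θ ∇ f = 6x^2 - 3x
θ f = 3x^3 + 5x
∇ θ f = 9x^2 - 9x + 8
[θ, ∇] f = -3x^2 + 6x - 8
D [θ, ∇] f = -6x + 6
E_{-2/3} [θ, ∇] f = -3x^2 + 10x - 40/3
E_{2} [θ, ∇] f = -3x^2 - 6x - 8
(D + E_{-2/3} + E_{2}) [θ, ∇] f = -6x^2 - 2x - 46/3


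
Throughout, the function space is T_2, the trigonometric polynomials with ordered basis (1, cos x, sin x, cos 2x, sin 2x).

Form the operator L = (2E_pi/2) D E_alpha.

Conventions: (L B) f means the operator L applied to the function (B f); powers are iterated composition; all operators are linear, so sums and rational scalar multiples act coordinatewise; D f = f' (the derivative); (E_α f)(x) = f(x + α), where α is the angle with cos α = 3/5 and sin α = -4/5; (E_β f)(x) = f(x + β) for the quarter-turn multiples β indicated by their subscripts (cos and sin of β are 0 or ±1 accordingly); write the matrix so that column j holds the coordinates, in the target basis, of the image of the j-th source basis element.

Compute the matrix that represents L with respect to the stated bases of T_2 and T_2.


the matrix is [[0, 0, 0, 0, 0]; [0, -6/5, 8/5, 0, 0]; [0, -8/5, -6/5, 0, 0]; [0, 0, 0, -96/25, 28/25]; [0, 0, 0, -28/25, -96/25]] (rows listed top to bottom)

image of 1: 0
image of cos x: -(6/5)cos x - (8/5)sin x
image of sin x: (8/5)cos x - (6/5)sin x
image of cos 2x: -(96/25)cos 2x - (28/25)sin 2x
image of sin 2x: (28/25)cos 2x - (96/25)sin 2x
each image's coordinates form column j of the matrix


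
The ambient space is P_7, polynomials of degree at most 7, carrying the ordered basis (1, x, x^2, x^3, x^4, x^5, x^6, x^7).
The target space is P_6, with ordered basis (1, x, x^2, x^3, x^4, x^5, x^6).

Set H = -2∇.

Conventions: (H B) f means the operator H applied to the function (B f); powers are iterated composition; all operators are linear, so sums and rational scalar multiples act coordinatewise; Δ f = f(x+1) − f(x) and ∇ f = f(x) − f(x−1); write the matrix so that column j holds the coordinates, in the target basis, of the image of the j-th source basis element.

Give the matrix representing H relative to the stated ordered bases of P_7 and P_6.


image of 1: 0
image of x: -2
image of x^2: -4x + 2
image of x^3: -6x^2 + 6x - 2
image of x^4: -8x^3 + 12x^2 - 8x + 2
image of x^5: -10x^4 + 20x^3 - 20x^2 + 10x - 2
image of x^6: -12x^5 + 30x^4 - 40x^3 + 30x^2 - 12x + 2
image of x^7: -14x^6 + 42x^5 - 70x^4 + 70x^3 - 42x^2 + 14x - 2
each image's coordinates form column j of the matrix

the matrix is [[0, -2, 2, -2, 2, -2, 2, -2]; [0, 0, -4, 6, -8, 10, -12, 14]; [0, 0, 0, -6, 12, -20, 30, -42]; [0, 0, 0, 0, -8, 20, -40, 70]; [0, 0, 0, 0, 0, -10, 30, -70]; [0, 0, 0, 0, 0, 0, -12, 42]; [0, 0, 0, 0, 0, 0, 0, -14]] (rows listed top to bottom)


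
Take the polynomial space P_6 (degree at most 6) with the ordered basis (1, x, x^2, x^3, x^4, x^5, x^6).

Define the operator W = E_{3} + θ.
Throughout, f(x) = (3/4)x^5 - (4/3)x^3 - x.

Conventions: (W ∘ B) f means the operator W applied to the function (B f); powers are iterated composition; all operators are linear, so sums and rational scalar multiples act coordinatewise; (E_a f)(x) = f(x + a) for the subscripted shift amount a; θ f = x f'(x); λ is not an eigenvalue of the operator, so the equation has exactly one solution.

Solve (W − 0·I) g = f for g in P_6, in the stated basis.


write g with unknown coordinates in the stated basis and equate coefficients in (W − 0·I) g = f
solving from the highest basis element down gives g = (1/8)x^5 - (3/8)x^4 - (97/48)x^3 + (25/16)x^2 + (545/32)x - 339/32
check: W g = (3/4)x^5 - (4/3)x^3 - x
so W g − 0·g = (3/4)x^5 - (4/3)x^3 - x = f ✓

g(x) = (1/8)x^5 - (3/8)x^4 - (97/48)x^3 + (25/16)x^2 + (545/32)x - 339/32


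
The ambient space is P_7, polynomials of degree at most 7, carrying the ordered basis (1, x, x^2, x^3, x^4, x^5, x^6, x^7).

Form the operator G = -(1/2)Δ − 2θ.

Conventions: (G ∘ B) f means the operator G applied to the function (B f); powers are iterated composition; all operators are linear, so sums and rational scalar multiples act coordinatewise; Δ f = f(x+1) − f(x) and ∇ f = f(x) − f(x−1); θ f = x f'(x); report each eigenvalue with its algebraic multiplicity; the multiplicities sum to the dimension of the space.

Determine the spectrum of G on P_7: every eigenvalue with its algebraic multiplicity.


λ = -14 (multiplicity 1), λ = -12 (multiplicity 1), λ = -10 (multiplicity 1), λ = -8 (multiplicity 1), λ = -6 (multiplicity 1), λ = -4 (multiplicity 1), λ = -2 (multiplicity 1), λ = 0 (multiplicity 1)

image of 1: 0
image of x: -2x - 1/2
image of x^2: -4x^2 - x - 1/2
image of x^3: -6x^3 - (3/2)x^2 - (3/2)x - 1/2
image of x^4: -8x^4 - 2x^3 - 3x^2 - 2x - 1/2
image of x^5: -10x^5 - (5/2)x^4 - 5x^3 - 5x^2 - (5/2)x - 1/2
image of x^6: -12x^6 - 3x^5 - (15/2)x^4 - 10x^3 - (15/2)x^2 - 3x - 1/2
image of x^7: -14x^7 - (7/2)x^6 - (21/2)x^5 - (35/2)x^4 - (35/2)x^3 - (21/2)x^2 - (7/2)x - 1/2
the matrix is upper triangular; its diagonal is (0, -2, -4, -6, -8, -10, -12, -14)
for a triangular matrix the eigenvalues are the diagonal entries, with algebraic multiplicity their repetition count


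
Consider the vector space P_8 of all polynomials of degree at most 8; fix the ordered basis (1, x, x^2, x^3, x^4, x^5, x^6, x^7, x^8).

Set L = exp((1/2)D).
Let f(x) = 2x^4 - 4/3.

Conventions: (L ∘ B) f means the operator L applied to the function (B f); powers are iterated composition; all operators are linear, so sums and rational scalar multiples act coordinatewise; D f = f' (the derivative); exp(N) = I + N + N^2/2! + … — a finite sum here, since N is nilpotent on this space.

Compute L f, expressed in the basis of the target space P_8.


the result is g(x) = 2x^4 + 4x^3 + 3x^2 + x - 29/24

order-1 term: 4x^3
order-2 term: 3x^2
order-3 term: x
order-4 term: 1/8
the series for exp((1/2)D) f terminates at order 4
exp((1/2)D) f = 2x^4 + 4x^3 + 3x^2 + x - 29/24


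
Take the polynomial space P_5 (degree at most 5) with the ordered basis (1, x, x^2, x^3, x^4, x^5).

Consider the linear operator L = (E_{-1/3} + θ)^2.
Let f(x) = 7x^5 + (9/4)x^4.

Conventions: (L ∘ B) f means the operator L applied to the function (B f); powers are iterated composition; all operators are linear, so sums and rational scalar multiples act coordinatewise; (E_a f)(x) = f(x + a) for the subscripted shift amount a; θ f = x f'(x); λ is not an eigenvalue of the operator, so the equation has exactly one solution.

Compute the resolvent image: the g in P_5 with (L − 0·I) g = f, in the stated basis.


g(x) = (7/36)x^5 + (157/675)x^4 + (67/5400)x^3 - (2071/48600)x^2 + (71/32400)x + 6851/874800

write g with unknown coordinates in the stated basis and equate coefficients in (L − 0·I) g = f
solving from the highest basis element down gives g = (7/36)x^5 + (157/675)x^4 + (67/5400)x^3 - (2071/48600)x^2 + (71/32400)x + 6851/874800
check: L g = 7x^5 + (9/4)x^4
so L g − 0·g = 7x^5 + (9/4)x^4 = f ✓


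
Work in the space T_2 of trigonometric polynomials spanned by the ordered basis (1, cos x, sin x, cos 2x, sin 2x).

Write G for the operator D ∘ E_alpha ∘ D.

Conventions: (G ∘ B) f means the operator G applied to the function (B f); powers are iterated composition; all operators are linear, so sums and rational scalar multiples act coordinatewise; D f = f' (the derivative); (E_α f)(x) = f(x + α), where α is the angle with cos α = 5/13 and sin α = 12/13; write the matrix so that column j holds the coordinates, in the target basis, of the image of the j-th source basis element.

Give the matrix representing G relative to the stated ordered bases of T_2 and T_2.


the matrix is [[0, 0, 0, 0, 0]; [0, -5/13, -12/13, 0, 0]; [0, 12/13, -5/13, 0, 0]; [0, 0, 0, 476/169, -480/169]; [0, 0, 0, 480/169, 476/169]] (rows listed top to bottom)

image of 1: 0
image of cos x: -(5/13)cos x + (12/13)sin x
image of sin x: -(12/13)cos x - (5/13)sin x
image of cos 2x: (476/169)cos 2x + (480/169)sin 2x
image of sin 2x: -(480/169)cos 2x + (476/169)sin 2x
each image's coordinates form column j of the matrix


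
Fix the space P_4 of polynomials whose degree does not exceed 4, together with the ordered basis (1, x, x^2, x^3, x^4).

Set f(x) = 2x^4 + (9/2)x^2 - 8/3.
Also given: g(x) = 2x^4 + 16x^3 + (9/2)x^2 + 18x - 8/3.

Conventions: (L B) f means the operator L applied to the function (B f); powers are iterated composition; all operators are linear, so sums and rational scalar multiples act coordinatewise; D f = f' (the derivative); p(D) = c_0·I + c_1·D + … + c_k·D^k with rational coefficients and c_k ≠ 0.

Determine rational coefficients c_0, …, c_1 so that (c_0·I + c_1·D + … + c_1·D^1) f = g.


D^0 f = 2x^4 + (9/2)x^2 - 8/3
D^1 f = 8x^3 + 9x
matching coefficients of g against c_0 f + c_1 Df + … from the top degree down determines the c_i
solution: c_0 = 1, c_1 = 2

c_0 = 1, c_1 = 2


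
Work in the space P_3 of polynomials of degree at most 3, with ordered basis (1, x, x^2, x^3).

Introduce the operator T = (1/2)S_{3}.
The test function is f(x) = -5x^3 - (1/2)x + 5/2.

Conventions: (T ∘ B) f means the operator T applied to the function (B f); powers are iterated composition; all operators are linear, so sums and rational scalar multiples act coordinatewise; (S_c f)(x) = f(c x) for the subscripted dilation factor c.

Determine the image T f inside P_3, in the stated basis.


the result is g(x) = -(135/2)x^3 - (3/4)x + 5/4

S_{3} f = -135x^3 - (3/2)x + 5/2
((1/2)S_{3}) f = -(135/2)x^3 - (3/4)x + 5/4


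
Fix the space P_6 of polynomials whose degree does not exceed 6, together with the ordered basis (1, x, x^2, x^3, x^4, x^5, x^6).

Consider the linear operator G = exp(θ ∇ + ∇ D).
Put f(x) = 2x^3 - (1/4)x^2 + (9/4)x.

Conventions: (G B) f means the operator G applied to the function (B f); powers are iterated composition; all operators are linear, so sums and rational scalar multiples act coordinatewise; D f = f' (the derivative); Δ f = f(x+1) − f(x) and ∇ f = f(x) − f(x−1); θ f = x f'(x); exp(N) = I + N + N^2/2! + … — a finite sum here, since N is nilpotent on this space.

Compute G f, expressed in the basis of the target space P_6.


g(x) = 2x^3 + (47/4)x^2 + (79/4)x + 11/2

order-1 term: 12x^2 + (11/2)x - 13/2
order-2 term: 12x + 12
the series for exp(θ ∇ + ∇ D) f terminates at order 2
exp(θ ∇ + ∇ D) f = 2x^3 + (47/4)x^2 + (79/4)x + 11/2


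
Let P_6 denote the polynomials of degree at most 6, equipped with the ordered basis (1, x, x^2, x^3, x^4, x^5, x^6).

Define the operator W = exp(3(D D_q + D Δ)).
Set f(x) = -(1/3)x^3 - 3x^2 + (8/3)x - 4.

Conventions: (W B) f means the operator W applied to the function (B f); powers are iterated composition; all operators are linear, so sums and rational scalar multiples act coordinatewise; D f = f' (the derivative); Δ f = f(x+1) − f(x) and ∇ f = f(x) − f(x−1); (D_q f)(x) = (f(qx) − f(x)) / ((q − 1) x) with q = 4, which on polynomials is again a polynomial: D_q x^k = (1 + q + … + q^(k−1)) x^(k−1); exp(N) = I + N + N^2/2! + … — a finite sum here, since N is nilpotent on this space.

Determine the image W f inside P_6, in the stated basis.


order-1 term: -48x - 66
the series for exp(3(D D_q + D Δ)) f terminates at order 1
exp(3(D D_q + D Δ)) f = -(1/3)x^3 - 3x^2 - (136/3)x - 70

the result is g(x) = -(1/3)x^3 - 3x^2 - (136/3)x - 70


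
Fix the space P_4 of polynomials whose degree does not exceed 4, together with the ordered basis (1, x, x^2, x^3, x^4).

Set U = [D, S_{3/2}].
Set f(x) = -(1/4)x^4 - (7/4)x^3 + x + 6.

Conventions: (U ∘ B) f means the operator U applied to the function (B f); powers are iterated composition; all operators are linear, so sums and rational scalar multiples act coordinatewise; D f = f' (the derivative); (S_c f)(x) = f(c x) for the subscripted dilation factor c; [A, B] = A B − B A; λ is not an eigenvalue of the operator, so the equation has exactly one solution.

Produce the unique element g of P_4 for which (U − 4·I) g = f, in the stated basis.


write g with unknown coordinates in the stated basis and equate coefficients in (U − 4·I) g = f
solving from the highest basis element down gives g = (1/16)x^4 + (139/256)x^3 + (3753/8192)x^2 - (5125/65536)x - 791557/524288
check: U g = (27/64)x^3 + (3753/2048)x^2 + (11259/16384)x - 5125/131072
so U g − 4·g = -(1/4)x^4 - (7/4)x^3 + x + 6 = f ✓

g(x) = (1/16)x^4 + (139/256)x^3 + (3753/8192)x^2 - (5125/65536)x - 791557/524288


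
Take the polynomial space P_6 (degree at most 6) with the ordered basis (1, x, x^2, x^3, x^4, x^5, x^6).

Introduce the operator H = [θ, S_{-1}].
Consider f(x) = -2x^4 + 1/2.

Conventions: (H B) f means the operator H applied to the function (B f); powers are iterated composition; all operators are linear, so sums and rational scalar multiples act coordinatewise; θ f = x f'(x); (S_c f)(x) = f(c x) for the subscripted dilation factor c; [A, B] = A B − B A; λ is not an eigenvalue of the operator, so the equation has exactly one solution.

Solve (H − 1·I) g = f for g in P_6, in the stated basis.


g(x) = 2x^4 - 1/2

write g with unknown coordinates in the stated basis and equate coefficients in (H − 1·I) g = f
solving from the highest basis element down gives g = 2x^4 - 1/2
check: H g = 0
so H g − 1·g = -2x^4 + 1/2 = f ✓


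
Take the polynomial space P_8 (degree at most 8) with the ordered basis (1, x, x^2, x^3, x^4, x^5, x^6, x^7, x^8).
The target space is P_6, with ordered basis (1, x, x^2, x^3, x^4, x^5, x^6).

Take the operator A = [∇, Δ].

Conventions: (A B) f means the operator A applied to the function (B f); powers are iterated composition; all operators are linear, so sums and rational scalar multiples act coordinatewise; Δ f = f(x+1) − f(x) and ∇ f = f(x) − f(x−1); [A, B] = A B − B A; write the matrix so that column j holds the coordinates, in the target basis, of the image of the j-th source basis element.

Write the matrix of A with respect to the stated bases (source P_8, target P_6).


the matrix is [[0, 0, 0, 0, 0, 0, 0, 0, 0]; [0, 0, 0, 0, 0, 0, 0, 0, 0]; [0, 0, 0, 0, 0, 0, 0, 0, 0]; [0, 0, 0, 0, 0, 0, 0, 0, 0]; [0, 0, 0, 0, 0, 0, 0, 0, 0]; [0, 0, 0, 0, 0, 0, 0, 0, 0]; [0, 0, 0, 0, 0, 0, 0, 0, 0]] (rows listed top to bottom)

image of 1: 0
image of x: 0
image of x^2: 0
image of x^3: 0
image of x^4: 0
image of x^5: 0
image of x^6: 0
image of x^7: 0
image of x^8: 0
each image's coordinates form column j of the matrix


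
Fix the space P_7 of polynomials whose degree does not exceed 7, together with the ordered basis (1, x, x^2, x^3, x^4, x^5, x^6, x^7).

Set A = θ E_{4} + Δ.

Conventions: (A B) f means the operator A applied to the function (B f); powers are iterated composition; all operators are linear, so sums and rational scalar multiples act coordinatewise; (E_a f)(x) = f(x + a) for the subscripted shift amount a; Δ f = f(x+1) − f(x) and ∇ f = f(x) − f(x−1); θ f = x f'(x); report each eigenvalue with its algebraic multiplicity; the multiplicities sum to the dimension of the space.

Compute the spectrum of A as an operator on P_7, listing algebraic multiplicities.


image of 1: 0
image of x: x + 1
image of x^2: 2x^2 + 10x + 1
image of x^3: 3x^3 + 27x^2 + 51x + 1
image of x^4: 4x^4 + 52x^3 + 198x^2 + 260x + 1
image of x^5: 5x^5 + 85x^4 + 490x^3 + 1290x^2 + 1285x + 1
image of x^6: 6x^6 + 126x^5 + 975x^4 + 3860x^3 + 7695x^2 + 6150x + 1
image of x^7: 7x^7 + 175x^6 + 1701x^5 + 8995x^4 + 26915x^3 + 43029x^2 + 28679x + 1
the matrix is upper triangular; its diagonal is (0, 1, 2, 3, 4, 5, 6, 7)
for a triangular matrix the eigenvalues are the diagonal entries, with algebraic multiplicity their repetition count

λ = 0 (multiplicity 1), λ = 1 (multiplicity 1), λ = 2 (multiplicity 1), λ = 3 (multiplicity 1), λ = 4 (multiplicity 1), λ = 5 (multiplicity 1), λ = 6 (multiplicity 1), λ = 7 (multiplicity 1)


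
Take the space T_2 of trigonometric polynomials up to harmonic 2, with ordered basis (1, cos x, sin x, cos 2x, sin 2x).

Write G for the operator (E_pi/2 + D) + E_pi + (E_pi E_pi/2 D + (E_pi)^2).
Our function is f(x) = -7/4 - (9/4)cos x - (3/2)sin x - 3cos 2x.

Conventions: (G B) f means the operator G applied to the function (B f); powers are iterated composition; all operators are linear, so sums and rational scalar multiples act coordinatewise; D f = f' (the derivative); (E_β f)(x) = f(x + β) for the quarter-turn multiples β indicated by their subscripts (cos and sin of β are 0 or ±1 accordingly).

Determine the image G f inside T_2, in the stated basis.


E_pi/2 f = -7/4 - (3/2)cos x + (9/4)sin x + 3cos 2x
D f = -(3/2)cos x + (9/4)sin x + 6sin 2x
(E_pi/2 + D) f = -7/4 - 3cos x + (9/2)sin x + 3cos 2x + 6sin 2x
E_pi f = -7/4 + (9/4)cos x + (3/2)sin x - 3cos 2x
D f = -(3/2)cos x + (9/4)sin x + 6sin 2x
E_pi/2 D f = (9/4)cos x + (3/2)sin x - 6sin 2x
E_pi E_pi/2 D f = -(9/4)cos x - (3/2)sin x - 6sin 2x
E_pi f = -7/4 + (9/4)cos x + (3/2)sin x - 3cos 2x
E_pi E_pi f = -7/4 - (9/4)cos x - (3/2)sin x - 3cos 2x
(E_pi E_pi/2 D + (E_pi)^2) f = -7/4 - (9/2)cos x - 3sin x - 3cos 2x - 6sin 2x
((E_pi/2 + D) + E_pi + (E_pi E_pi/2 D + (E_pi)^2)) f = -21/4 - (21/4)cos x + 3sin x - 3cos 2x

g(x) = -21/4 - (21/4)cos x + 3sin x - 3cos 2x


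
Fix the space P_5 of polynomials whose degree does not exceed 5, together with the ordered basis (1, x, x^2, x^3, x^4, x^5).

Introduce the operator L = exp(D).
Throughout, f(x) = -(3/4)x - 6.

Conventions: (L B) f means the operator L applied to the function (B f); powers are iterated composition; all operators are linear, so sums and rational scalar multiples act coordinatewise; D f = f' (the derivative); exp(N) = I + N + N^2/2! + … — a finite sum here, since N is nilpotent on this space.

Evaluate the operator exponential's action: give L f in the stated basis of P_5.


the result is g(x) = -(3/4)x - 27/4

order-1 term: -3/4
the series for exp(D) f terminates at order 1
exp(D) f = -(3/4)x - 27/4


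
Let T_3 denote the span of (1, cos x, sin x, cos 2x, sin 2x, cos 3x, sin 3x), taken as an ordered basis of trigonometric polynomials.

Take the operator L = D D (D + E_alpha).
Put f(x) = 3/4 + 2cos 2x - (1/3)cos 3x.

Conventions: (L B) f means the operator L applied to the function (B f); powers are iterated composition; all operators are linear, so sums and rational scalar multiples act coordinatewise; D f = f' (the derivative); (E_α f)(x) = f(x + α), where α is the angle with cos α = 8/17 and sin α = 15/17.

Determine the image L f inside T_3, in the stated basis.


g(x) = (1288/289)cos 2x + (6544/289)sin 2x - (14664/4913)cos 3x - (42732/4913)sin 3x

D f = -4sin 2x + sin 3x
E_alpha f = 3/4 - (322/289)cos 2x - (480/289)sin 2x + (4888/14739)cos 3x - (165/4913)sin 3x
(D + E_alpha) f = 3/4 - (322/289)cos 2x - (1636/289)sin 2x + (4888/14739)cos 3x + (4748/4913)sin 3x
D (D + E_alpha) f = -(3272/289)cos 2x + (644/289)sin 2x + (14244/4913)cos 3x - (4888/4913)sin 3x
D D (D + E_alpha) f = (1288/289)cos 2x + (6544/289)sin 2x - (14664/4913)cos 3x - (42732/4913)sin 3x


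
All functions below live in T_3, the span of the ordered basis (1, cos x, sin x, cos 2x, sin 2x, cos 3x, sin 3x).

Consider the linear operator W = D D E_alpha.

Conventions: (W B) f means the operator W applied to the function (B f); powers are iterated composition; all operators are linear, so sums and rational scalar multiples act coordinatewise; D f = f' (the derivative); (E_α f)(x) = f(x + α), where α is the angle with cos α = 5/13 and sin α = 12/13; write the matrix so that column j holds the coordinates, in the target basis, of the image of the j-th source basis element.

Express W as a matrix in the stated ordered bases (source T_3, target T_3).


the matrix is [[0, 0, 0, 0, 0, 0, 0]; [0, -5/13, -12/13, 0, 0, 0, 0]; [0, 12/13, -5/13, 0, 0, 0, 0]; [0, 0, 0, 476/169, -480/169, 0, 0]; [0, 0, 0, 480/169, 476/169, 0, 0]; [0, 0, 0, 0, 0, 18315/2197, 7452/2197]; [0, 0, 0, 0, 0, -7452/2197, 18315/2197]] (rows listed top to bottom)

image of 1: 0
image of cos x: -(5/13)cos x + (12/13)sin x
image of sin x: -(12/13)cos x - (5/13)sin x
image of cos 2x: (476/169)cos 2x + (480/169)sin 2x
image of sin 2x: -(480/169)cos 2x + (476/169)sin 2x
image of cos 3x: (18315/2197)cos 3x - (7452/2197)sin 3x
image of sin 3x: (7452/2197)cos 3x + (18315/2197)sin 3x
each image's coordinates form column j of the matrix


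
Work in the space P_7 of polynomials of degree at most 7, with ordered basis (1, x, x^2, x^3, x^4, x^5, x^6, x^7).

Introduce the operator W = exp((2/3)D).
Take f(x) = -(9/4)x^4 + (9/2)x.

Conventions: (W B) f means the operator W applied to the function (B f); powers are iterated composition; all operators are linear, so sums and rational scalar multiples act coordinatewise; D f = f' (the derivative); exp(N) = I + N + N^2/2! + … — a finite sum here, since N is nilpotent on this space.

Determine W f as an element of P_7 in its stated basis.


g(x) = -(9/4)x^4 - 6x^3 - 6x^2 + (11/6)x + 23/9

order-1 term: -6x^3 + 3
order-2 term: -6x^2
order-3 term: -(8/3)x
order-4 term: -4/9
the series for exp((2/3)D) f terminates at order 4
exp((2/3)D) f = -(9/4)x^4 - 6x^3 - 6x^2 + (11/6)x + 23/9


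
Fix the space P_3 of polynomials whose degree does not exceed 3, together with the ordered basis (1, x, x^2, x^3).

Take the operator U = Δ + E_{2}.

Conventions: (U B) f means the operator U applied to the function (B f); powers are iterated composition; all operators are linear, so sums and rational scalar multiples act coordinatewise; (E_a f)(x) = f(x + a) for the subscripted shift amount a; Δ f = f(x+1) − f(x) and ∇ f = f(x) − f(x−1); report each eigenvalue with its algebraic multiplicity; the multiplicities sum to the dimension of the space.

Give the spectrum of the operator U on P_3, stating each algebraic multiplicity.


λ = 1 (multiplicity 4)

image of 1: 1
image of x: x + 3
image of x^2: x^2 + 6x + 5
image of x^3: x^3 + 9x^2 + 15x + 9
the matrix is upper triangular; its diagonal is (1, 1, 1, 1)
for a triangular matrix the eigenvalues are the diagonal entries, with algebraic multiplicity their repetition count


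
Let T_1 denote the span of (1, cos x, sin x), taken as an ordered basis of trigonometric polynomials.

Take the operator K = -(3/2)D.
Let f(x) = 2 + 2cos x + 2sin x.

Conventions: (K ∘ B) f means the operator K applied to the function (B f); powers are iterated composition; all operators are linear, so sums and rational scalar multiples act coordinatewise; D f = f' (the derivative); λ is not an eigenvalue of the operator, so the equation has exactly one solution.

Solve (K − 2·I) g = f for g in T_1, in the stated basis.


write g with unknown coordinates in the stated basis and equate coefficients in (K − 2·I) g = f
solving from the highest basis element down gives g = -1 - (4/25)cos x - (28/25)sin x
check: K g = (42/25)cos x - (6/25)sin x
so K g − 2·g = 2 + 2cos x + 2sin x = f ✓

g(x) = -1 - (4/25)cos x - (28/25)sin x


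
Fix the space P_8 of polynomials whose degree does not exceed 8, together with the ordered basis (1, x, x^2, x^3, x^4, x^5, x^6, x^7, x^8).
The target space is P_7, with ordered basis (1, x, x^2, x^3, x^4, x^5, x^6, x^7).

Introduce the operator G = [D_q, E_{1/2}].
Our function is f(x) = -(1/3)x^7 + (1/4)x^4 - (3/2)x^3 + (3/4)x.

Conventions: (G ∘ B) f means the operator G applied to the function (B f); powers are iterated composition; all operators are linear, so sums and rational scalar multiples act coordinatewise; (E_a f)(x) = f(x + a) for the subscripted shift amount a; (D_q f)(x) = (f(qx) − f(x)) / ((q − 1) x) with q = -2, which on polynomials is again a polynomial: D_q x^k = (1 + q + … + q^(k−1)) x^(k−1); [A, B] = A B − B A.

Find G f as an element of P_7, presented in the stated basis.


the image equals g(x) = (135/2)x^5 + (69/2)x^4 + (345/8)x^3 + (117/8)x^2 + (327/32)x + 15/32

E_{1/2} f = -(1/3)x^7 - (7/6)x^6 - (7/4)x^5 - (29/24)x^4 - (83/48)x^3 - (67/32)x^2 - (55/192)x + 77/384
D_q E_{1/2} f = -(43/3)x^6 + (49/2)x^5 - (77/4)x^4 + (145/24)x^3 - (83/16)x^2 + (67/32)x - 55/192
D_q f = -(43/3)x^6 - (5/4)x^3 - (9/2)x^2 + 3/4
E_{1/2} D_q f = -(43/3)x^6 - 43x^5 - (215/4)x^4 - (445/12)x^3 - (317/16)x^2 - (65/8)x - 145/192
[D_q, E_{1/2}] f = (135/2)x^5 + (69/2)x^4 + (345/8)x^3 + (117/8)x^2 + (327/32)x + 15/32


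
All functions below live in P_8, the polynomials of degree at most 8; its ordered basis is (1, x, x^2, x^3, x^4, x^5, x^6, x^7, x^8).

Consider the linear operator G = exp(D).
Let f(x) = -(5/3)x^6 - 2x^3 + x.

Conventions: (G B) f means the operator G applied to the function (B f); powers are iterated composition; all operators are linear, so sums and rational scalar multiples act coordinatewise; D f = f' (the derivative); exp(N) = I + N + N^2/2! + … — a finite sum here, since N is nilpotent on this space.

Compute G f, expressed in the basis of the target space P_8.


order-1 term: -10x^5 - 6x^2 + 1
order-2 term: -25x^4 - 6x
order-3 term: -(100/3)x^3 - 2
order-4 term: -25x^2
order-5 term: -10x
order-6 term: -5/3
the series for exp(D) f terminates at order 6
exp(D) f = -(5/3)x^6 - 10x^5 - 25x^4 - (106/3)x^3 - 31x^2 - 15x - 8/3

the image equals g(x) = -(5/3)x^6 - 10x^5 - 25x^4 - (106/3)x^3 - 31x^2 - 15x - 8/3


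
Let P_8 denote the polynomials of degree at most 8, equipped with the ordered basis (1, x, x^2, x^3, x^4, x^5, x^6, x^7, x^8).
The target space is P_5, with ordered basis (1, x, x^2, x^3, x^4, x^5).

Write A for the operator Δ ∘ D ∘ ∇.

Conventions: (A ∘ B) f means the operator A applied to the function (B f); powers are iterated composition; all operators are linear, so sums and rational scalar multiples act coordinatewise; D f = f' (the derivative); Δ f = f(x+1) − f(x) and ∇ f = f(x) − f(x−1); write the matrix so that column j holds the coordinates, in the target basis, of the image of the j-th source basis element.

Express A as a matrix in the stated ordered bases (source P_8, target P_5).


the matrix is [[0, 0, 0, 6, 0, 10, 0, 14, 0]; [0, 0, 0, 0, 24, 0, 60, 0, 112]; [0, 0, 0, 0, 0, 60, 0, 210, 0]; [0, 0, 0, 0, 0, 0, 120, 0, 560]; [0, 0, 0, 0, 0, 0, 0, 210, 0]; [0, 0, 0, 0, 0, 0, 0, 0, 336]] (rows listed top to bottom)

image of 1: 0
image of x: 0
image of x^2: 0
image of x^3: 6
image of x^4: 24x
image of x^5: 60x^2 + 10
image of x^6: 120x^3 + 60x
image of x^7: 210x^4 + 210x^2 + 14
image of x^8: 336x^5 + 560x^3 + 112x
each image's coordinates form column j of the matrix


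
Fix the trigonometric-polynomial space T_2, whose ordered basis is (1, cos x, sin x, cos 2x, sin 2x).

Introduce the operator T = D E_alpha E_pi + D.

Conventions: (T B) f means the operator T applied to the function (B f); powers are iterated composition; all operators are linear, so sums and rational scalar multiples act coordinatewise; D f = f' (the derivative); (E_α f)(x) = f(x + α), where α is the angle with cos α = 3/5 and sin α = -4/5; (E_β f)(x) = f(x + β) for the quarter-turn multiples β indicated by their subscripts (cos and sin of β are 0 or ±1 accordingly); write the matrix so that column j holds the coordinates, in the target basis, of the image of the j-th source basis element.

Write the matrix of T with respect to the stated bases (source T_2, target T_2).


the matrix is [[0, 0, 0, 0, 0]; [0, -4/5, 2/5, 0, 0]; [0, -2/5, -4/5, 0, 0]; [0, 0, 0, 48/25, 36/25]; [0, 0, 0, -36/25, 48/25]] (rows listed top to bottom)

image of 1: 0
image of cos x: -(4/5)cos x - (2/5)sin x
image of sin x: (2/5)cos x - (4/5)sin x
image of cos 2x: (48/25)cos 2x - (36/25)sin 2x
image of sin 2x: (36/25)cos 2x + (48/25)sin 2x
each image's coordinates form column j of the matrix


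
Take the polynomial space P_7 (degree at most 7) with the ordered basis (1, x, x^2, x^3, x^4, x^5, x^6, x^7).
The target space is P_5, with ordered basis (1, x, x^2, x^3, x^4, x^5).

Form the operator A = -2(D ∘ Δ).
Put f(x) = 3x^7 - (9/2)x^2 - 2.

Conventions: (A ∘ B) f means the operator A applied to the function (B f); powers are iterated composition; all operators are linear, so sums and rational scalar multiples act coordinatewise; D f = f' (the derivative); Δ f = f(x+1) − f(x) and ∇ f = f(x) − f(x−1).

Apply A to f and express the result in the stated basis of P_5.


Δ f = 21x^6 + 63x^5 + 105x^4 + 105x^3 + 63x^2 + 12x - 3/2
D Δ f = 126x^5 + 315x^4 + 420x^3 + 315x^2 + 126x + 12
(-2(D ∘ Δ)) f = -252x^5 - 630x^4 - 840x^3 - 630x^2 - 252x - 24

g(x) = -252x^5 - 630x^4 - 840x^3 - 630x^2 - 252x - 24
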